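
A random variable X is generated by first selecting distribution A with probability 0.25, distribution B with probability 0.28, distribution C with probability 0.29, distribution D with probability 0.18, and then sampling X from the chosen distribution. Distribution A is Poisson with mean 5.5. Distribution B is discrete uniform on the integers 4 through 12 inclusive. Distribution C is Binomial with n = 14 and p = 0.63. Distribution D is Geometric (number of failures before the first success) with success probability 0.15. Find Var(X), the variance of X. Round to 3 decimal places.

Per component, A: μ=5.5, E[X²]=35.75; B: μ=8, E[X²]=70.6667; C: μ=8.82, E[X²]=81.0558; D: μ=5.66667, E[X²]=69.8889.
E[X] = 0.25·5.5 + 0.28·8 + 0.29·8.82 + 0.18·5.66667 = 7.1928.
E[X²] = 0.25·35.75 + 0.28·70.6667 + 0.29·81.0558 + 0.18·69.8889 = 64.8103.
Var(X) = E[X²] − (E[X])² = 64.8103 − 51.7364 = 13.074.

13.074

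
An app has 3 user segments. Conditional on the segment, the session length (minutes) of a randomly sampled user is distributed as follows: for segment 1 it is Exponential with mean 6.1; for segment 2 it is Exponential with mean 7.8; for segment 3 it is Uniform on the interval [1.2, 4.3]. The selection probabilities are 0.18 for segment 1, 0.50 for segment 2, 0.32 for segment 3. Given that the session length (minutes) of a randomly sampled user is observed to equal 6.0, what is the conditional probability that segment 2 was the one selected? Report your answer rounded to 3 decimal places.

0.729

Likelihoods f(6.0 | ·): 1: 0.0613049; 2: 0.0594063; 3: 0.
Posterior ∝ prior × likelihood. Numerator for 2: 0.5·0.0594063 = 0.0297032.
Normalizing constant: 0.18·0.0613049 + 0.5·0.0594063 + 0.32·0 = 0.040738.
P(2 | observation) = 0.0297032 / 0.040738 = 0.729126.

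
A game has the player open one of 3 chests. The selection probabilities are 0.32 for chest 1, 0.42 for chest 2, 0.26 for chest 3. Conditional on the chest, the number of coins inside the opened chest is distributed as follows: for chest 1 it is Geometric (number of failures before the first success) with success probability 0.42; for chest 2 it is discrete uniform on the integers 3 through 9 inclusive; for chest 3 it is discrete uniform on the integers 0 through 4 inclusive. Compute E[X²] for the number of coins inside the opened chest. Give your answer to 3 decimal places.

20.022

For each component E[X²] = Var + (mean)², giving 1: 5.19501; 2: 40; 3: 6.
Overall E[X²] = 0.32·5.19501 + 0.42·40 + 0.26·6 = 20.0224.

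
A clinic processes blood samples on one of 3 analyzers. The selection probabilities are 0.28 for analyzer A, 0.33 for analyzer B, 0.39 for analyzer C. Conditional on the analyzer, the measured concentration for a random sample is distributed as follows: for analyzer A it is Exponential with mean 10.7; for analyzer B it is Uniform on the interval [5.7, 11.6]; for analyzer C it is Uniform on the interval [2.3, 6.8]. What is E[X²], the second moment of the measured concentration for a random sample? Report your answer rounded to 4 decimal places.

For each component E[X²] = Var + (mean)², giving A: 228.98; B: 77.7233; C: 22.39.
Overall E[X²] = 0.28·228.98 + 0.33·77.7233 + 0.39·22.39 = 98.4952.

98.4952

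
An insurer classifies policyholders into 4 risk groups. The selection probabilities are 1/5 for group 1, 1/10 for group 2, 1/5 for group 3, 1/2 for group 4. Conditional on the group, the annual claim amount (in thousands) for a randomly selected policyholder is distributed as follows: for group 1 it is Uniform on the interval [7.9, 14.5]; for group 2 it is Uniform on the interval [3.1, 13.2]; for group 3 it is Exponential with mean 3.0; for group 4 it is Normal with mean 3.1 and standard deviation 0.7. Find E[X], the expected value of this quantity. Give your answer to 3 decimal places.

Component means — 1: 11.2; 2: 8.15; 3: 3; 4: 3.1.
E[X] = 0.2·11.2 + 0.1·8.15 + 0.2·3 + 0.5·3.1 = 5.205.

5.205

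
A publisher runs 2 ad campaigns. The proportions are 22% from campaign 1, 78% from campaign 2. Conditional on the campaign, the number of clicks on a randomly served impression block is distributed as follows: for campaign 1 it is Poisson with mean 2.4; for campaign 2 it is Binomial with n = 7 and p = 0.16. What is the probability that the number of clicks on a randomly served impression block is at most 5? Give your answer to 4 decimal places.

0.9921

Conditional on each campaign, P(X ≤ 5): 1: 0.964327; 2: 0.999899.
By total probability, P(X ≤ 5) = 0.22·0.964327 + 0.78·0.999899 = 0.992073.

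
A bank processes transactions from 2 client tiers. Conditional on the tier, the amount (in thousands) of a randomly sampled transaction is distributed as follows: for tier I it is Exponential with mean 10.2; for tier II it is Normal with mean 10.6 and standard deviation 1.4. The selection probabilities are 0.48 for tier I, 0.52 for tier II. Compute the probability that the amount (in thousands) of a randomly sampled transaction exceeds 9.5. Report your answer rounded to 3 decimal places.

0.597

Conditional on each tier, P(X > 9.5): I: 0.394013; II: 0.783983.
By total probability, P(X > 9.5) = 0.48·0.394013 + 0.52·0.783983 = 0.596797.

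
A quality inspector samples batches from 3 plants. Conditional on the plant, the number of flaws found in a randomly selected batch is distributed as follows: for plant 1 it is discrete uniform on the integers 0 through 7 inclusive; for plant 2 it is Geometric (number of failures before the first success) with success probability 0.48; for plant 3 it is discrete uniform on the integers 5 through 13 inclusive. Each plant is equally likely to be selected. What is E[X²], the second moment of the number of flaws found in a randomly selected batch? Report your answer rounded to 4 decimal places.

36.1991

For each component E[X²] = Var + (mean)², giving 1: 17.5; 2: 3.43056; 3: 87.6667.
Overall E[X²] = 0.333333·17.5 + 0.333333·3.43056 + 0.333333·87.6667 = 36.1991.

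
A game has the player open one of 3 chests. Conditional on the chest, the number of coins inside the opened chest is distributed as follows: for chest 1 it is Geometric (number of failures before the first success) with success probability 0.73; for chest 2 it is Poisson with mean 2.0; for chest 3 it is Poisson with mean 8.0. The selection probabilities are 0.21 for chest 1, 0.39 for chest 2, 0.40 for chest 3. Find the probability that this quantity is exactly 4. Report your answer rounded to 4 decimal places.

0.0589

Conditional on each chest, P(X = 4): 1: 0.00387952; 2: 0.0902235; 3: 0.0572523.
By total probability, P(X = 4) = 0.21·0.00387952 + 0.39·0.0902235 + 0.4·0.0572523 = 0.0589028.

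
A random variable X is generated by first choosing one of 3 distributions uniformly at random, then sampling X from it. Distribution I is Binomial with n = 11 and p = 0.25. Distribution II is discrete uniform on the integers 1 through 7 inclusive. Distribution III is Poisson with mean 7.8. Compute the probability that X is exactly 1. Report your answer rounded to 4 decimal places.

Conditional on each component, P(X = 1): I: 0.154862; II: 0.142857; III: 0.00319593.
By total probability, P(X = 1) = 0.333333·0.154862 + 0.333333·0.142857 + 0.333333·0.00319593 = 0.100305.

0.1003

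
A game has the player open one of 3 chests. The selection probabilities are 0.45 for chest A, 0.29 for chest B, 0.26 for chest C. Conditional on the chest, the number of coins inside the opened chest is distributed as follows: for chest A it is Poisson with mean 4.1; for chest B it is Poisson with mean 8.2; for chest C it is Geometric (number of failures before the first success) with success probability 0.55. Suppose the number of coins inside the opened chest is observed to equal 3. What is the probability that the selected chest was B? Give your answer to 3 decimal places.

Likelihoods P(X=3 | ·): A: 0.190368; B: 0.0252392; C: 0.0501187.
Posterior ∝ prior × likelihood. Numerator for B: 0.29·0.0252392 = 0.00731937.
Normalizing constant: 0.45·0.190368 + 0.29·0.0252392 + 0.26·0.0501187 = 0.106016.
P(B | observation) = 0.00731937 / 0.106016 = 0.0690404.

0.069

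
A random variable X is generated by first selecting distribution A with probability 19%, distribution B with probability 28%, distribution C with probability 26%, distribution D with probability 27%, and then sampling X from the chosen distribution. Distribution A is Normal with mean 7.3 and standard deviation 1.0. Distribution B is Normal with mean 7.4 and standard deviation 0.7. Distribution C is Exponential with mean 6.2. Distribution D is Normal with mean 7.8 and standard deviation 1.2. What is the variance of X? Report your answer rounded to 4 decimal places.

11.0802

Per component, A: μ=7.3, E[X²]=54.29; B: μ=7.4, E[X²]=55.25; C: μ=6.2, E[X²]=76.88; D: μ=7.8, E[X²]=62.28.
E[X] = 0.19·7.3 + 0.28·7.4 + 0.26·6.2 + 0.27·7.8 = 7.177.
E[X²] = 0.19·54.29 + 0.28·55.25 + 0.26·76.88 + 0.27·62.28 = 62.5895.
Var(X) = E[X²] − (E[X])² = 62.5895 − 51.5093 = 11.0802.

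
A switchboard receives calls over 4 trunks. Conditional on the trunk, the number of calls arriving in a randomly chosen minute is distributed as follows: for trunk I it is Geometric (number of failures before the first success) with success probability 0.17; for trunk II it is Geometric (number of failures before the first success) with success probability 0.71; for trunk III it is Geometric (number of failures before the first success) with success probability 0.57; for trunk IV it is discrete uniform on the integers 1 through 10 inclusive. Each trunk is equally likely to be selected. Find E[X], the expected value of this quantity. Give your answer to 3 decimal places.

Component means — I: 4.88235; II: 0.408451; III: 0.754386; IV: 5.5.
E[X] = 0.25·4.88235 + 0.25·0.408451 + 0.25·0.754386 + 0.25·5.5 = 2.8863.

2.886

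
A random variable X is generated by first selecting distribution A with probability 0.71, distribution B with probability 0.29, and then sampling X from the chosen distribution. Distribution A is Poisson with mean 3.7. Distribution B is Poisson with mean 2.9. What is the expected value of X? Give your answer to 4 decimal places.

Component means — A: 3.7; B: 2.9.
E[X] = 0.71·3.7 + 0.29·2.9 = 3.468.

3.4680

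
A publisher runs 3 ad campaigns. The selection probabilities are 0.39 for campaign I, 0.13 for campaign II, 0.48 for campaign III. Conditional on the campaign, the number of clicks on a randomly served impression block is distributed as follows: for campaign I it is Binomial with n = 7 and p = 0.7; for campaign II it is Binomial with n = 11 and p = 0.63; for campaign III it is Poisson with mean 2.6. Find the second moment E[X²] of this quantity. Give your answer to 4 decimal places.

For each component E[X²] = Var + (mean)², giving I: 25.48; II: 50.589; III: 9.36.
Overall E[X²] = 0.39·25.48 + 0.13·50.589 + 0.48·9.36 = 21.0066.

21.0066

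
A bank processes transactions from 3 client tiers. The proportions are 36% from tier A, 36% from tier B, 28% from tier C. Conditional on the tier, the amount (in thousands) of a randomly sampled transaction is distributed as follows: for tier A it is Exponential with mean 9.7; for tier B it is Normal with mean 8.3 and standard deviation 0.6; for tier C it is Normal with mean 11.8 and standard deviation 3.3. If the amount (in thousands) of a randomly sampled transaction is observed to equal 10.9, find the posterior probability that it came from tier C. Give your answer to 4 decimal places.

0.7296

Likelihoods f(10.9 | ·): A: 0.0335125; B: 5.56181e-05; C: 0.116478.
Posterior ∝ prior × likelihood. Numerator for C: 0.28·0.116478 = 0.0326139.
Normalizing constant: 0.36·0.0335125 + 0.36·5.56181e-05 + 0.28·0.116478 = 0.0446984.
P(C | observation) = 0.0326139 / 0.0446984 = 0.729643.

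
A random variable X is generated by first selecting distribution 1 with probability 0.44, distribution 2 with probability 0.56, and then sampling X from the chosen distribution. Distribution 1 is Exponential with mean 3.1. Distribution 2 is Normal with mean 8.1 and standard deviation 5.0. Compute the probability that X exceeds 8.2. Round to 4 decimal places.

Conditional on each component, P(X > 8.2): 1: 0.0709939; 2: 0.492022.
By total probability, P(X > 8.2) = 0.44·0.0709939 + 0.56·0.492022 = 0.306769.

0.3068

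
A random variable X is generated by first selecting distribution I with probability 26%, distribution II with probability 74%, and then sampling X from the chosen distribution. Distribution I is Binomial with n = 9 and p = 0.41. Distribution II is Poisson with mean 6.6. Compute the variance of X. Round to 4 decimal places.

Per component, I: μ=3.69, E[X²]=15.7932; II: μ=6.6, E[X²]=50.16.
E[X] = 0.26·3.69 + 0.74·6.6 = 5.8434.
E[X²] = 0.26·15.7932 + 0.74·50.16 = 41.2246.
Var(X) = E[X²] − (E[X])² = 41.2246 − 34.1453 = 7.07931.

7.0793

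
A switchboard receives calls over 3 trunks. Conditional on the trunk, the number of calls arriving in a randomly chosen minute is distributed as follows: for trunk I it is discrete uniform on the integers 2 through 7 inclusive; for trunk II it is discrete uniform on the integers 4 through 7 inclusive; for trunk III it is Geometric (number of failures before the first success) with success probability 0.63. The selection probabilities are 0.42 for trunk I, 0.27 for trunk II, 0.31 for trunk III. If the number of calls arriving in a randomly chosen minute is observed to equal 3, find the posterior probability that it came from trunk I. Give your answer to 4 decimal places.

0.8762

Likelihoods P(X=3 | ·): I: 0.166667; II: 0; III: 0.0319114.
Posterior ∝ prior × likelihood. Numerator for I: 0.42·0.166667 = 0.07.
Normalizing constant: 0.42·0.166667 + 0.27·0 + 0.31·0.0319114 = 0.0798925.
P(I | observation) = 0.07 / 0.0798925 = 0.876177.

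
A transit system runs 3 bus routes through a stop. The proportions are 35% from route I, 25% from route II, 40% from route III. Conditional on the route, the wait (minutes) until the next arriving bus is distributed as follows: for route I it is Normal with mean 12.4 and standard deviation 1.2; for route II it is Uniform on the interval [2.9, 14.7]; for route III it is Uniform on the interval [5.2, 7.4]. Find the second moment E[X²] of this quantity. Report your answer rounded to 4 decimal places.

92.6182

For each component E[X²] = Var + (mean)², giving I: 155.2; II: 89.0433; III: 40.0933.
Overall E[X²] = 0.35·155.2 + 0.25·89.0433 + 0.4·40.0933 = 92.6182.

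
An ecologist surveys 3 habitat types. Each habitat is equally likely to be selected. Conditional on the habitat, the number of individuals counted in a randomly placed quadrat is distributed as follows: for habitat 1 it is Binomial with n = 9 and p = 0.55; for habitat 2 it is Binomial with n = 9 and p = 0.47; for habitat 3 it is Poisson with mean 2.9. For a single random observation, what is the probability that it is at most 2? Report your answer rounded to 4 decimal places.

Conditional on each habitat, P(X ≤ 2): 1: 0.0497728; 2: 0.123053; 3: 0.445963.
By total probability, P(X ≤ 2) = 0.333333·0.0497728 + 0.333333·0.123053 + 0.333333·0.445963 = 0.206263.

0.2063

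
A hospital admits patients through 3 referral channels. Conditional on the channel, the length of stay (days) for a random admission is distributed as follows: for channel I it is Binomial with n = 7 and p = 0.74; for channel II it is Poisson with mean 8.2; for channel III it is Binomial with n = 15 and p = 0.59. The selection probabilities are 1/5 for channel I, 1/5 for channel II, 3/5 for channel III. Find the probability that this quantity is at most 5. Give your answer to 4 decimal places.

0.1749

Conditional on each channel, P(X ≤ 5): I: 0.579631; II: 0.173594; III: 0.0404016.
By total probability, P(X ≤ 5) = 0.2·0.579631 + 0.2·0.173594 + 0.6·0.0404016 = 0.174886.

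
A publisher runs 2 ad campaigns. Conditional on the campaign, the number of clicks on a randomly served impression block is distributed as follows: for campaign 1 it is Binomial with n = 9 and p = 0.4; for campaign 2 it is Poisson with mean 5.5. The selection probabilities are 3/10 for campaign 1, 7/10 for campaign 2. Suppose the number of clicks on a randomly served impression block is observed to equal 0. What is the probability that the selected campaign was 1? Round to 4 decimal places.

Likelihoods P(X=0 | ·): 1: 0.0100777; 2: 0.00408677.
Posterior ∝ prior × likelihood. Numerator for 1: 0.3·0.0100777 = 0.00302331.
Normalizing constant: 0.3·0.0100777 + 0.7·0.00408677 = 0.00588405.
P(1 | observation) = 0.00302331 / 0.00588405 = 0.513814.

0.5138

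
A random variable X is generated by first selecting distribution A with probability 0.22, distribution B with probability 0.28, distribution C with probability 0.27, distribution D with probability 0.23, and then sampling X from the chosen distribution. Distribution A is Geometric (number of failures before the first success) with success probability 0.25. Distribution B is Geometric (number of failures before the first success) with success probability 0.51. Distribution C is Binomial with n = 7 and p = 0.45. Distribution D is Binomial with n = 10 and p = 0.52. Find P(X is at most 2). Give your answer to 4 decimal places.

Conditional on each component, P(X ≤ 2): A: 0.578125; B: 0.882351; C: 0.31644; D: 0.0419713.
By total probability, P(X ≤ 2) = 0.22·0.578125 + 0.28·0.882351 + 0.27·0.31644 + 0.23·0.0419713 = 0.469338.

0.4693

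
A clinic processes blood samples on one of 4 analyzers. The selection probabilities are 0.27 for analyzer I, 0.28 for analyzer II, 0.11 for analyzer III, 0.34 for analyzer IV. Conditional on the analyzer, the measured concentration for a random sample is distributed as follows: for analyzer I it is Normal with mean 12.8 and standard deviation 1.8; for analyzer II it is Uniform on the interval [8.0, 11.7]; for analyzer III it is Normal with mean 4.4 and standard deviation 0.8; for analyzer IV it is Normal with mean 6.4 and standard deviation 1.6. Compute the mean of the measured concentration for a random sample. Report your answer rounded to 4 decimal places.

Component means — I: 12.8; II: 9.85; III: 4.4; IV: 6.4.
E[X] = 0.27·12.8 + 0.28·9.85 + 0.11·4.4 + 0.34·6.4 = 8.874.

8.8740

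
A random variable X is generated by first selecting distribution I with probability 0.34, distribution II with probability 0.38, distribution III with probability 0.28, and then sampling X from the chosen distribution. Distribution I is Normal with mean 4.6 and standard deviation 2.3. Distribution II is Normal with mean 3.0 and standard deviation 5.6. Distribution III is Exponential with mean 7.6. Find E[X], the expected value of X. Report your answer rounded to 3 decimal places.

Component means — I: 4.6; II: 3; III: 7.6.
E[X] = 0.34·4.6 + 0.38·3 + 0.28·7.6 = 4.832.

4.832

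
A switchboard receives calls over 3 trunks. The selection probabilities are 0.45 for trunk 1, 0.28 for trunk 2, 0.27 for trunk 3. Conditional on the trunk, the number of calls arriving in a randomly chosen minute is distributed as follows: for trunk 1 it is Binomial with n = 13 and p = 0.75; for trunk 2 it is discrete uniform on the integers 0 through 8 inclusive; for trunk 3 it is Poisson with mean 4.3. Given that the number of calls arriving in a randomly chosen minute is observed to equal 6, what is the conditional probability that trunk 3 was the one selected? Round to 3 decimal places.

Likelihoods P(X=6 | ·): 1: 0.0186408; 2: 0.111111; 3: 0.119127.
Posterior ∝ prior × likelihood. Numerator for 3: 0.27·0.119127 = 0.0321644.
Normalizing constant: 0.45·0.0186408 + 0.28·0.111111 + 0.27·0.119127 = 0.0716639.
P(3 | observation) = 0.0321644 / 0.0716639 = 0.448823.

0.449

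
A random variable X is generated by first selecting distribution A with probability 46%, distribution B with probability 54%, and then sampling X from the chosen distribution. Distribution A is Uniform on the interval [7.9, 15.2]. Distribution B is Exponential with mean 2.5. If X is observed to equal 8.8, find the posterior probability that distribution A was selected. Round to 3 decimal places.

Likelihoods f(8.8 | ·): A: 0.136986; B: 0.0118398.
Posterior ∝ prior × likelihood. Numerator for A: 0.46·0.136986 = 0.0630137.
Normalizing constant: 0.46·0.136986 + 0.54·0.0118398 = 0.0694072.
P(A | observation) = 0.0630137 / 0.0694072 = 0.907884.

0.908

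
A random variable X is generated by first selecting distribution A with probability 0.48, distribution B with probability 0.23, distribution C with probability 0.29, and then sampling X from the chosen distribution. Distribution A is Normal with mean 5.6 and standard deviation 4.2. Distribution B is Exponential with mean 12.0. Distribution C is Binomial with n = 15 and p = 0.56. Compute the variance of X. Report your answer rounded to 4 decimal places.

Per component, A: μ=5.6, E[X²]=49; B: μ=12, E[X²]=288; C: μ=8.4, E[X²]=74.256.
E[X] = 0.48·5.6 + 0.23·12 + 0.29·8.4 = 7.884.
E[X²] = 0.48·49 + 0.23·288 + 0.29·74.256 = 111.294.
Var(X) = E[X²] − (E[X])² = 111.294 − 62.1575 = 49.1368.

49.1368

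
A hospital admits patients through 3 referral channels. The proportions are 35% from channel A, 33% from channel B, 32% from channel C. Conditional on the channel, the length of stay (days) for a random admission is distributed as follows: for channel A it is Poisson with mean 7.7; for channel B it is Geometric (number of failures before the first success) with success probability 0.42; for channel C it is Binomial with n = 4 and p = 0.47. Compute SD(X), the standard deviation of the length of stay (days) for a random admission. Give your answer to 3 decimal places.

Per component, A: μ=7.7, E[X²]=66.99; B: μ=1.38095, E[X²]=5.19501; C: μ=1.88, E[X²]=4.5308.
E[X] = 0.35·7.7 + 0.33·1.38095 + 0.32·1.88 = 3.75231.
E[X²] = 0.35·66.99 + 0.33·5.19501 + 0.32·4.5308 = 26.6107.
Var(X) = E[X²] − (E[X])² = 26.6107 − 14.0799 = 12.5308.
SD(X) = √12.5308 = 3.53989.

3.540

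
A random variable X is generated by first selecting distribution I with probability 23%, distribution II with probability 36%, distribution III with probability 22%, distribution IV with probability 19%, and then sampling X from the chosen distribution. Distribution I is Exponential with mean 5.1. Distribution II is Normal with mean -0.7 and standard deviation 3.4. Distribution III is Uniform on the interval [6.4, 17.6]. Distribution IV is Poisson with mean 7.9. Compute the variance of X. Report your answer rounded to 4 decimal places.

Per component, I: μ=5.1, E[X²]=52.02; II: μ=-0.7, E[X²]=12.05; III: μ=12, E[X²]=154.453; IV: μ=7.9, E[X²]=70.31.
E[X] = 0.23·5.1 + 0.36·-0.7 + 0.22·12 + 0.19·7.9 = 5.062.
E[X²] = 0.23·52.02 + 0.36·12.05 + 0.22·154.453 + 0.19·70.31 = 63.6412.
Var(X) = E[X²] − (E[X])² = 63.6412 − 25.6238 = 38.0174.

38.0174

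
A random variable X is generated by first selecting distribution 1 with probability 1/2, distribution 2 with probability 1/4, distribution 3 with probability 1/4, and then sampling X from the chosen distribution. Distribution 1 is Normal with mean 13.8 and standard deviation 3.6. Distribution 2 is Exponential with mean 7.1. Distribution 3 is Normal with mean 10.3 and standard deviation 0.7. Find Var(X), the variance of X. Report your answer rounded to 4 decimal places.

Per component, 1: μ=13.8, E[X²]=203.4; 2: μ=7.1, E[X²]=100.82; 3: μ=10.3, E[X²]=106.58.
E[X] = 0.5·13.8 + 0.25·7.1 + 0.25·10.3 = 11.25.
E[X²] = 0.5·203.4 + 0.25·100.82 + 0.25·106.58 = 153.55.
Var(X) = E[X²] − (E[X])² = 153.55 − 126.562 = 26.9875.

26.9875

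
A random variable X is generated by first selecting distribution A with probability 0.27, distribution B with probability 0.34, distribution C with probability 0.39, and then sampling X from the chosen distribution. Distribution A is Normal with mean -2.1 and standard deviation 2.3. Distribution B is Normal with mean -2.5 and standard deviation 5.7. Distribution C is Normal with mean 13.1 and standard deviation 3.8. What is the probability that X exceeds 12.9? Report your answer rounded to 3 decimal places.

0.204

Conditional on each component, P(X > 12.9): A: 3.47484e-11; B: 0.00344873; C: 0.520987.
By total probability, P(X > 12.9) = 0.27·3.47484e-11 + 0.34·0.00344873 + 0.39·0.520987 = 0.204358.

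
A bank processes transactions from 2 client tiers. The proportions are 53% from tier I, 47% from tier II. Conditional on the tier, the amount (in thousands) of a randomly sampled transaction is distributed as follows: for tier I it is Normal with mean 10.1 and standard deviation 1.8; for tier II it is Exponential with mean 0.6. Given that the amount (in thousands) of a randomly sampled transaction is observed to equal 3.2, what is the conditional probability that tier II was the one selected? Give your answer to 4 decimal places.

0.9804

Likelihoods f(3.2 | ·): I: 0.000142817; II: 0.00804658.
Posterior ∝ prior × likelihood. Numerator for II: 0.47·0.00804658 = 0.00378189.
Normalizing constant: 0.53·0.000142817 + 0.47·0.00804658 = 0.00385759.
P(II | observation) = 0.00378189 / 0.00385759 = 0.980378.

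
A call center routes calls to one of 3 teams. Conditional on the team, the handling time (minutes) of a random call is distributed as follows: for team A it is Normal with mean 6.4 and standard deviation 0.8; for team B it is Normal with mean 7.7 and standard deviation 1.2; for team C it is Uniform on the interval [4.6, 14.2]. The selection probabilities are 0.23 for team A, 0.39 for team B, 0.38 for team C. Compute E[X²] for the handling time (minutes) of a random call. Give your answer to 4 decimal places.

For each component E[X²] = Var + (mean)², giving A: 41.6; B: 60.73; C: 96.04.
Overall E[X²] = 0.23·41.6 + 0.39·60.73 + 0.38·96.04 = 69.7479.

69.7479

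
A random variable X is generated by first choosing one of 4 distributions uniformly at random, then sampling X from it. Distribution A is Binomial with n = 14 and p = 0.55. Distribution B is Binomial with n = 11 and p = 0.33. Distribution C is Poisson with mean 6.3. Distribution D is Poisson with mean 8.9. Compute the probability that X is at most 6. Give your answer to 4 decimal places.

0.4991

Conditional on each component, P(X ≤ 6): A: 0.258637; B: 0.963416; C: 0.558233; D: 0.216042.
By total probability, P(X ≤ 6) = 0.25·0.258637 + 0.25·0.963416 + 0.25·0.558233 + 0.25·0.216042 = 0.499082.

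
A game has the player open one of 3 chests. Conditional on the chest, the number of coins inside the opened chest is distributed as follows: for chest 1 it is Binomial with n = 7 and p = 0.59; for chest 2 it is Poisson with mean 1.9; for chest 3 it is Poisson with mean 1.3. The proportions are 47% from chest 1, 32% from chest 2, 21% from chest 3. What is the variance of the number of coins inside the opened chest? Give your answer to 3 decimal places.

3.239

Per component, 1: μ=4.13, E[X²]=18.7502; 2: μ=1.9, E[X²]=5.51; 3: μ=1.3, E[X²]=2.99.
E[X] = 0.47·4.13 + 0.32·1.9 + 0.21·1.3 = 2.8221.
E[X²] = 0.47·18.7502 + 0.32·5.51 + 0.21·2.99 = 11.2037.
Var(X) = E[X²] − (E[X])² = 11.2037 − 7.96425 = 3.23945.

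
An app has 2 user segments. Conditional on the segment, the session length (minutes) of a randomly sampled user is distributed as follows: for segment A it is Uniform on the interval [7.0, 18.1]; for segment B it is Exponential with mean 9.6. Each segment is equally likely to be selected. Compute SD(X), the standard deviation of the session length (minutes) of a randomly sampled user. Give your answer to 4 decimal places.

Per component, A: μ=12.55, E[X²]=167.77; B: μ=9.6, E[X²]=184.32.
E[X] = 0.5·12.55 + 0.5·9.6 = 11.075.
E[X²] = 0.5·167.77 + 0.5·184.32 = 176.045.
Var(X) = E[X²] − (E[X])² = 176.045 − 122.656 = 53.3894.
SD(X) = √53.3894 = 7.3068.

7.3068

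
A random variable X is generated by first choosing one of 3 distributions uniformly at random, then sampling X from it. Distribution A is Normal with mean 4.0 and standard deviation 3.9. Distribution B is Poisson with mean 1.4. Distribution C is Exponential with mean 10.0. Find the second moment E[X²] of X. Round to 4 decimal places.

For each component E[X²] = Var + (mean)², giving A: 31.21; B: 3.36; C: 200.
Overall E[X²] = 0.333333·31.21 + 0.333333·3.36 + 0.333333·200 = 78.19.

78.1900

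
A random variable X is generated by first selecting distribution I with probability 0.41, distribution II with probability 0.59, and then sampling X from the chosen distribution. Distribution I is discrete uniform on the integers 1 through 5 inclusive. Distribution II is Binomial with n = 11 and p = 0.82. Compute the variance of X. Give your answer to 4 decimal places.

10.5445

Per component, I: μ=3, E[X²]=11; II: μ=9.02, E[X²]=82.984.
E[X] = 0.41·3 + 0.59·9.02 = 6.5518.
E[X²] = 0.41·11 + 0.59·82.984 = 53.4706.
Var(X) = E[X²] − (E[X])² = 53.4706 − 42.9261 = 10.5445.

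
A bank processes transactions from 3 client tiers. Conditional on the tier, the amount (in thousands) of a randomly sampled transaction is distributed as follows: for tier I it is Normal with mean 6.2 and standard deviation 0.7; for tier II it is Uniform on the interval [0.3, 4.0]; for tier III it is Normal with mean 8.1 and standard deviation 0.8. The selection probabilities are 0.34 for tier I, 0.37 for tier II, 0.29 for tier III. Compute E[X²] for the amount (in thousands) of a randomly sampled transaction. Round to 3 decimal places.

For each component E[X²] = Var + (mean)², giving I: 38.93; II: 5.76333; III: 66.25.
Overall E[X²] = 0.34·38.93 + 0.37·5.76333 + 0.29·66.25 = 34.5811.

34.581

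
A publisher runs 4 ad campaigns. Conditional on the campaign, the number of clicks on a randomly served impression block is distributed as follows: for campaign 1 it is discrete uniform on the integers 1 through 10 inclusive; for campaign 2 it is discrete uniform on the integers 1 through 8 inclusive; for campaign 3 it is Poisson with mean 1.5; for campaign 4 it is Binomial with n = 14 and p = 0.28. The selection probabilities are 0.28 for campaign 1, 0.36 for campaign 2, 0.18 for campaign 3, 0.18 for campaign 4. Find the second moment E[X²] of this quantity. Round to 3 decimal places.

For each component E[X²] = Var + (mean)², giving 1: 38.5; 2: 25.5; 3: 3.75; 4: 18.1888.
Overall E[X²] = 0.28·38.5 + 0.36·25.5 + 0.18·3.75 + 0.18·18.1888 = 23.909.

23.909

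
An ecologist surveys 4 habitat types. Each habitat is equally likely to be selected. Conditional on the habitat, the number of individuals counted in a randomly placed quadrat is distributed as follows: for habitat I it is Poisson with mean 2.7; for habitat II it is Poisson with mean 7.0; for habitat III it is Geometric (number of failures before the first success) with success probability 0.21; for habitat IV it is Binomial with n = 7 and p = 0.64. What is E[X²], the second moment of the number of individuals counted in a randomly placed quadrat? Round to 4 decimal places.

29.9347

For each component E[X²] = Var + (mean)², giving I: 9.99; II: 56; III: 32.0658; IV: 21.6832.
Overall E[X²] = 0.25·9.99 + 0.25·56 + 0.25·32.0658 + 0.25·21.6832 = 29.9347.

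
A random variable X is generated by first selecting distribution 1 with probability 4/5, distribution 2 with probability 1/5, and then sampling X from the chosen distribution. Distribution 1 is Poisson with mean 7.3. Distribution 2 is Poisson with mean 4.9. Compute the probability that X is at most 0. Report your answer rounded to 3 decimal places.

Conditional on each component, P(X ≤ 0): 1: 0.000675539; 2: 0.00744658.
By total probability, P(X ≤ 0) = 0.8·0.000675539 + 0.2·0.00744658 = 0.00202975.

0.002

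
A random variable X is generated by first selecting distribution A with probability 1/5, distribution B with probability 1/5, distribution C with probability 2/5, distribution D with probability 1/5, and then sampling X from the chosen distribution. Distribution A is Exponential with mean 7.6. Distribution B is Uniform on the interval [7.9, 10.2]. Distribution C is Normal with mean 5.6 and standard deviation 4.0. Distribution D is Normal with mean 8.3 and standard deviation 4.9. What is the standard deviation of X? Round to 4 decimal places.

4.9823

Per component, A: μ=7.6, E[X²]=115.52; B: μ=9.05, E[X²]=82.3433; C: μ=5.6, E[X²]=47.36; D: μ=8.3, E[X²]=92.9.
E[X] = 0.2·7.6 + 0.2·9.05 + 0.4·5.6 + 0.2·8.3 = 7.23.
E[X²] = 0.2·115.52 + 0.2·82.3433 + 0.4·47.36 + 0.2·92.9 = 77.0967.
Var(X) = E[X²] − (E[X])² = 77.0967 − 52.2729 = 24.8238.
SD(X) = √24.8238 = 4.98235.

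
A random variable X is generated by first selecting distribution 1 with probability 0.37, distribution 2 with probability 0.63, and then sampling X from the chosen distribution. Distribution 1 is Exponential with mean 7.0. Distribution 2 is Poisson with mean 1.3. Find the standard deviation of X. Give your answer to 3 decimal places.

Per component, 1: μ=7, E[X²]=98; 2: μ=1.3, E[X²]=2.99.
E[X] = 0.37·7 + 0.63·1.3 = 3.409.
E[X²] = 0.37·98 + 0.63·2.99 = 38.1437.
Var(X) = E[X²] − (E[X])² = 38.1437 − 11.6213 = 26.5224.
SD(X) = √26.5224 = 5.14999.

5.150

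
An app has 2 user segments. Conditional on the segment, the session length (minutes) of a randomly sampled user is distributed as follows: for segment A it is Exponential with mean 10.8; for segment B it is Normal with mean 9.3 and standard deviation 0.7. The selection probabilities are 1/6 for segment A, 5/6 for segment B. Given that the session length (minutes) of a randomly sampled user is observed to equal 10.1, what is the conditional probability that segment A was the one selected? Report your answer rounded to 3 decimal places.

0.024

Likelihoods f(10.1 | ·): A: 0.0363438; B: 0.296614.
Posterior ∝ prior × likelihood. Numerator for A: 0.166667·0.0363438 = 0.0060573.
Normalizing constant: 0.166667·0.0363438 + 0.833333·0.296614 = 0.253235.
P(A | observation) = 0.0060573 / 0.253235 = 0.0239197.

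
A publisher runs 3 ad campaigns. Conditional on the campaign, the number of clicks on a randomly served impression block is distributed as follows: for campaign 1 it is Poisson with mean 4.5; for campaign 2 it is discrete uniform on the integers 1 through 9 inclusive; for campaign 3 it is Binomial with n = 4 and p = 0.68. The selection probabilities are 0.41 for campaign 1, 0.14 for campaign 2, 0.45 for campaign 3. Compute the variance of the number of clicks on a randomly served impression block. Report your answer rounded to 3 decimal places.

Per component, 1: μ=4.5, E[X²]=24.75; 2: μ=5, E[X²]=31.6667; 3: μ=2.72, E[X²]=8.2688.
E[X] = 0.41·4.5 + 0.14·5 + 0.45·2.72 = 3.769.
E[X²] = 0.41·24.75 + 0.14·31.6667 + 0.45·8.2688 = 18.3018.
Var(X) = E[X²] − (E[X])² = 18.3018 − 14.2054 = 4.09643.

4.096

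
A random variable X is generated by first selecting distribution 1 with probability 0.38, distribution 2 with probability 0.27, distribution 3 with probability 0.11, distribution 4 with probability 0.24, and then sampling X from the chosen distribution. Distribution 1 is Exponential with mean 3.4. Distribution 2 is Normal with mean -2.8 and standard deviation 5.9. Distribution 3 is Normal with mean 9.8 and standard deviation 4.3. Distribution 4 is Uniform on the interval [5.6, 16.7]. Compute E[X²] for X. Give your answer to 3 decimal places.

65.201

For each component E[X²] = Var + (mean)², giving 1: 23.12; 2: 42.65; 3: 114.53; 4: 134.59.
Overall E[X²] = 0.38·23.12 + 0.27·42.65 + 0.11·114.53 + 0.24·134.59 = 65.201.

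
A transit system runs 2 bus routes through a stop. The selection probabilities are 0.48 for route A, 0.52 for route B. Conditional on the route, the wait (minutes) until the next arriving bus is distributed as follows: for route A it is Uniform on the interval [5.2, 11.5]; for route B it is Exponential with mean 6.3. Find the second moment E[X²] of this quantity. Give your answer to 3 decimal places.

For each component E[X²] = Var + (mean)², giving A: 73.03; B: 79.38.
Overall E[X²] = 0.48·73.03 + 0.52·79.38 = 76.332.

76.332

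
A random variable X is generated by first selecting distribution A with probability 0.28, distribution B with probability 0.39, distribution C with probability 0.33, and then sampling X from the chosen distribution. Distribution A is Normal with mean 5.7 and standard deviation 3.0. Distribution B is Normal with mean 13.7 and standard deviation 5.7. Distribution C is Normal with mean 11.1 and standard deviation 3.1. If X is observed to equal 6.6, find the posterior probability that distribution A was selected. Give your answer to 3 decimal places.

0.565

Likelihoods f(6.6 | ·): A: 0.127129; B: 0.0322195; C: 0.0448725.
Posterior ∝ prior × likelihood. Numerator for A: 0.28·0.127129 = 0.0355962.
Normalizing constant: 0.28·0.127129 + 0.39·0.0322195 + 0.33·0.0448725 = 0.0629697.
P(A | observation) = 0.0355962 / 0.0629697 = 0.565291.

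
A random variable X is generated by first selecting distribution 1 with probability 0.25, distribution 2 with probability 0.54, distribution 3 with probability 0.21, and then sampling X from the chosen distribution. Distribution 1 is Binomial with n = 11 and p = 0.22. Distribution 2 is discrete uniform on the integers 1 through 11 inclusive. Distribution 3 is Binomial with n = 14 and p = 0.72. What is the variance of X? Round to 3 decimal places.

13.163

Per component, 1: μ=2.42, E[X²]=7.744; 2: μ=6, E[X²]=46; 3: μ=10.08, E[X²]=104.429.
E[X] = 0.25·2.42 + 0.54·6 + 0.21·10.08 = 5.9618.
E[X²] = 0.25·7.744 + 0.54·46 + 0.21·104.429 = 48.706.
Var(X) = E[X²] − (E[X])² = 48.706 − 35.5431 = 13.163.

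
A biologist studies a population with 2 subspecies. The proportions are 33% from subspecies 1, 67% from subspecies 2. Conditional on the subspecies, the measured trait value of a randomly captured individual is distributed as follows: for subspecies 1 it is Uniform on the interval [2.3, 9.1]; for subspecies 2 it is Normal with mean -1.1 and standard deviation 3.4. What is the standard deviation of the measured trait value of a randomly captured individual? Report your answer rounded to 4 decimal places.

4.3864

Per component, 1: μ=5.7, E[X²]=36.3433; 2: μ=-1.1, E[X²]=12.77.
E[X] = 0.33·5.7 + 0.67·-1.1 = 1.144.
E[X²] = 0.33·36.3433 + 0.67·12.77 = 20.5492.
Var(X) = E[X²] − (E[X])² = 20.5492 − 1.30874 = 19.2405.
SD(X) = √19.2405 = 4.3864.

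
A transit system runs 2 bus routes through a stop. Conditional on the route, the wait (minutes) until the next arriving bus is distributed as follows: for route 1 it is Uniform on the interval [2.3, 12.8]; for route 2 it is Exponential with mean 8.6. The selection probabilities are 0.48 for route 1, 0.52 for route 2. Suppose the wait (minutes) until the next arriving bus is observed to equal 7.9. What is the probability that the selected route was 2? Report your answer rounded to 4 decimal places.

0.3455

Likelihoods f(7.9 | ·): 1: 0.0952381; 2: 0.0464041.
Posterior ∝ prior × likelihood. Numerator for 2: 0.52·0.0464041 = 0.0241301.
Normalizing constant: 0.48·0.0952381 + 0.52·0.0464041 = 0.0698444.
P(2 | observation) = 0.0241301 / 0.0698444 = 0.345484.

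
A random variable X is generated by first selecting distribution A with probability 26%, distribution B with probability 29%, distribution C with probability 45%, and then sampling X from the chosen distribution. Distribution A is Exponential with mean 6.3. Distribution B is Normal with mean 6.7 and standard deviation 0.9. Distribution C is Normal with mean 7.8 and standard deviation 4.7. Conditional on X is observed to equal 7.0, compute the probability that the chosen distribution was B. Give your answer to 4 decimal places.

Likelihoods f(7.0 | ·): A: 0.0522529; B: 0.419315; C: 0.0836606.
Posterior ∝ prior × likelihood. Numerator for B: 0.29·0.419315 = 0.121601.
Normalizing constant: 0.26·0.0522529 + 0.29·0.419315 + 0.45·0.0836606 = 0.172834.
P(B | observation) = 0.121601 / 0.172834 = 0.703571.

0.7036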